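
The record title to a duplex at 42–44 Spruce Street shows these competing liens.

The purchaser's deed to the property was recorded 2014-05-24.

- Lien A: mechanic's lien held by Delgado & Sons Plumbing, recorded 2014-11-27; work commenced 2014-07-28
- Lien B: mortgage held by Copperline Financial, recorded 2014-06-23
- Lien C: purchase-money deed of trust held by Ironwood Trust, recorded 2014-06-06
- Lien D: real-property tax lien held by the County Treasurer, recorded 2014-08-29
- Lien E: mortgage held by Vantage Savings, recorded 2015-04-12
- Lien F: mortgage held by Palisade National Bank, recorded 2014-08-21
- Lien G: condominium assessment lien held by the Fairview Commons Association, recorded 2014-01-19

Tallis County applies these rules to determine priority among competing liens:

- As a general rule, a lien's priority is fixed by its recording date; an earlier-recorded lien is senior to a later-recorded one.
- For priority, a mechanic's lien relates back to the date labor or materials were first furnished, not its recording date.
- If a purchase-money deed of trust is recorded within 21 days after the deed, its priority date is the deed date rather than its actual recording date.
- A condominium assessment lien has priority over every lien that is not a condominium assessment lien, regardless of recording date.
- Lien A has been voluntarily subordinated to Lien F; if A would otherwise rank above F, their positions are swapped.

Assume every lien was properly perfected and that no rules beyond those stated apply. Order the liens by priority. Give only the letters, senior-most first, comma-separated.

Effective dates after the stated exceptions: A's effective date is 2014-07-28, when work began; C was recorded within the 21-day window, so its effective date is the deed date 2014-05-24.
G, as a condominium assessment lien, has superpriority and ranks first.
Ordering the rest by effective date: C (2014-05-24), B (2014-06-23), A (2014-07-28), F (2014-08-21), D (2014-08-29), E (2015-04-12).
The subordination applies — A was senior to F — so A and F swap.

G, C, B, F, A, D, E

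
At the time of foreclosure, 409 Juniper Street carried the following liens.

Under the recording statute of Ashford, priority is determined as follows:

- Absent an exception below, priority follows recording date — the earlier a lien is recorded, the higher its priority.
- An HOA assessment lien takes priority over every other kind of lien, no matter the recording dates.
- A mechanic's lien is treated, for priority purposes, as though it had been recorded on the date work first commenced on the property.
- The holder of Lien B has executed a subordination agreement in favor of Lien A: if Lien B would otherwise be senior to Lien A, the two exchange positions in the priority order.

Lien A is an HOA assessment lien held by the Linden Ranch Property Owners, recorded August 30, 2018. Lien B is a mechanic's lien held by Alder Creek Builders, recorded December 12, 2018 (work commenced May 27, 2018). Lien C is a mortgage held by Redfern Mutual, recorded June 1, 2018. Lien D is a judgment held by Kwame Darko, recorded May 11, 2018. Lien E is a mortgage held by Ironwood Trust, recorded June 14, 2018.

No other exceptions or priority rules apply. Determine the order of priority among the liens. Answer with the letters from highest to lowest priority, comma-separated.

A, D, B, C, E

First, effective dates: B's effective date is May 27, 2018, when work began.
A is an HOA assessment lien and takes priority over every other lien.
Remaining liens by effective date: D (May 11, 2018), B (May 27, 2018), C (June 1, 2018), E (June 14, 2018).
Since B is not senior to A, the subordination leaves the order unchanged.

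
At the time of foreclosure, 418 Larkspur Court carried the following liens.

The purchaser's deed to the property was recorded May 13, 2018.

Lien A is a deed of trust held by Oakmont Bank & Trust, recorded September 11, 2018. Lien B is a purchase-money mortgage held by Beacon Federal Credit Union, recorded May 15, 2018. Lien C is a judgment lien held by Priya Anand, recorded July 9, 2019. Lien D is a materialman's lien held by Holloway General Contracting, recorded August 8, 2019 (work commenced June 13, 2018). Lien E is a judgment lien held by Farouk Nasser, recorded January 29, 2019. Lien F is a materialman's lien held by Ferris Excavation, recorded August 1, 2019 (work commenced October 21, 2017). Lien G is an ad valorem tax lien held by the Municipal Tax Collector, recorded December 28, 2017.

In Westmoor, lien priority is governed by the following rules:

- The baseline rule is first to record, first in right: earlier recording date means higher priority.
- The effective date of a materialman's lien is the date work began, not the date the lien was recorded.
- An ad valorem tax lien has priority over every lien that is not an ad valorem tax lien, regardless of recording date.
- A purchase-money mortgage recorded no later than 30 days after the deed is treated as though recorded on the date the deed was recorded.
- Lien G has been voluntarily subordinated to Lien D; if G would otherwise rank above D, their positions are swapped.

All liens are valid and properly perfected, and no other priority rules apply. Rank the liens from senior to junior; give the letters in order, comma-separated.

Effective dates after the stated exceptions: B's effective date is the deed date, May 13, 2018; D's effective date is June 13, 2018, when work began; F relates back to October 21, 2017 (work commenced).
G is an ad valorem tax lien and takes priority over every other lien.
Remaining liens by effective date: F (October 21, 2017), B (May 13, 2018), D (June 13, 2018), A (September 11, 2018), E (January 29, 2019), C (July 9, 2019).
G would otherwise be senior to D, so under the subordination agreement G and D exchange positions.

D, F, B, G, A, E, C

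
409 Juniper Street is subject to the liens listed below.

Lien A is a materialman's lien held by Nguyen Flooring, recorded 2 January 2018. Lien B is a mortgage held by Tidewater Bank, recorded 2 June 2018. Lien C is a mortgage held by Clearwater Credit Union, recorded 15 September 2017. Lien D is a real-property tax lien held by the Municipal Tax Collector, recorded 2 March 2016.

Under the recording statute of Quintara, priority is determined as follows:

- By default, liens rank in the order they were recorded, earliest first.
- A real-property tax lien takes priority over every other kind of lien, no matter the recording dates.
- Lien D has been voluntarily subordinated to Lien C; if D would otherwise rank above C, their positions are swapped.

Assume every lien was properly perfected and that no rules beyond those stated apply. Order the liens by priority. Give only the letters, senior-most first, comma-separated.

D is a real-property tax lien, so it outranks all other liens regardless of date.
Among the remaining liens, by effective date: C (15 September 2017), A (2 January 2018), B (2 June 2018).
Because D would otherwise rank above C, the subordination swaps them.

C, D, A, B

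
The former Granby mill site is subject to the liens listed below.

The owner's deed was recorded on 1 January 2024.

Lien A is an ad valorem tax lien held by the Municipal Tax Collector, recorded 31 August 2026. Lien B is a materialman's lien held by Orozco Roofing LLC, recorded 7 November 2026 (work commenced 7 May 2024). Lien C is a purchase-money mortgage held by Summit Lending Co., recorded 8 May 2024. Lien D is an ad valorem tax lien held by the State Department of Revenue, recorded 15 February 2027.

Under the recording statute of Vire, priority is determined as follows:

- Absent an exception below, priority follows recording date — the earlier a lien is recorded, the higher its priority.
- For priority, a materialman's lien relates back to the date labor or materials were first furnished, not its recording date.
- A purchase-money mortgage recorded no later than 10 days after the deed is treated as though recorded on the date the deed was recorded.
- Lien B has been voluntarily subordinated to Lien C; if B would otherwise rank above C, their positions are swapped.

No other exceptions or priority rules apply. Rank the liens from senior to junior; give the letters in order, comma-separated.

Effective dates: B relates back to 7 May 2024 (work commenced); C was recorded 128 days after the deed, outside the 10-day window, so it keeps its recording date.
Sorted by effective date: B (7 May 2024), C (8 May 2024), A (31 August 2026), D (15 February 2027).
Because B would otherwise rank above C, the subordination swaps them.

C, B, A, D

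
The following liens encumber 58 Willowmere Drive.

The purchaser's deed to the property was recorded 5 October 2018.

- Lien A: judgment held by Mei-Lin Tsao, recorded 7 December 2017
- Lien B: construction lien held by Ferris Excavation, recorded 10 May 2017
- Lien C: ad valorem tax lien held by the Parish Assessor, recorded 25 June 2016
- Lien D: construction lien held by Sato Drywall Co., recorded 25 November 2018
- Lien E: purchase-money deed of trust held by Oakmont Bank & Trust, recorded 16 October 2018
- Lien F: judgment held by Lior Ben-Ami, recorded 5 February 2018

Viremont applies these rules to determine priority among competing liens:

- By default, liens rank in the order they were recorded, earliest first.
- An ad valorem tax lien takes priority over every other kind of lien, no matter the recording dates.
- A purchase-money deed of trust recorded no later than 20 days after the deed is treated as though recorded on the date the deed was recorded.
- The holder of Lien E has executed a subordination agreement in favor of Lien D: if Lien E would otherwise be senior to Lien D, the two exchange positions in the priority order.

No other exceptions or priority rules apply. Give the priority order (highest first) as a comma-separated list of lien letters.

Effective dates: E's effective date is the deed date, 5 October 2018.
As an ad valorem tax lien, C is senior to every other lien.
Remaining liens by effective date: B (10 May 2017), A (7 December 2017), F (5 February 2018), E (5 October 2018), D (25 November 2018).
E is senior to D before the subordination, so the two trade places.

C, B, A, F, D, E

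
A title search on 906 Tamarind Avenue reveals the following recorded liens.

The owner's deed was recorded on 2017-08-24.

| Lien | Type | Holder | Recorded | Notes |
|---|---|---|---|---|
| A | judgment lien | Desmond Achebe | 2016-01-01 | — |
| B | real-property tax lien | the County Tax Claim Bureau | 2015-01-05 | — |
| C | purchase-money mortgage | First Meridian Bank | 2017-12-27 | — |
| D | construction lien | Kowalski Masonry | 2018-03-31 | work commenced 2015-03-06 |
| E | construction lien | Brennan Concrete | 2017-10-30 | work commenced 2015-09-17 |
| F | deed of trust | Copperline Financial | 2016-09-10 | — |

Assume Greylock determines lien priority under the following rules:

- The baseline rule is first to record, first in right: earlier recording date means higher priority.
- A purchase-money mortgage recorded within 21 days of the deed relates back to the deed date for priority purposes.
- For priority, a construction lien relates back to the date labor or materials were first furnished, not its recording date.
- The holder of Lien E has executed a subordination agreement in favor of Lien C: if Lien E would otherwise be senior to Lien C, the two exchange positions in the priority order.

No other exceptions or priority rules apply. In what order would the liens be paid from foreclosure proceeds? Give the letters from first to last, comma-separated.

B, D, C, A, F, E

First, effective dates: C missed the 21-day window (125 days after the deed), so its recording date stands; D's effective date is 2015-03-06, when work began; E is treated as recorded 2015-09-17, the work-commencement date.
By effective date, earliest first: B (2015-01-05), D (2015-03-06), E (2015-09-17), A (2016-01-01), F (2016-09-10), C (2017-12-27).
The subordination applies — E was senior to C — so E and C swap.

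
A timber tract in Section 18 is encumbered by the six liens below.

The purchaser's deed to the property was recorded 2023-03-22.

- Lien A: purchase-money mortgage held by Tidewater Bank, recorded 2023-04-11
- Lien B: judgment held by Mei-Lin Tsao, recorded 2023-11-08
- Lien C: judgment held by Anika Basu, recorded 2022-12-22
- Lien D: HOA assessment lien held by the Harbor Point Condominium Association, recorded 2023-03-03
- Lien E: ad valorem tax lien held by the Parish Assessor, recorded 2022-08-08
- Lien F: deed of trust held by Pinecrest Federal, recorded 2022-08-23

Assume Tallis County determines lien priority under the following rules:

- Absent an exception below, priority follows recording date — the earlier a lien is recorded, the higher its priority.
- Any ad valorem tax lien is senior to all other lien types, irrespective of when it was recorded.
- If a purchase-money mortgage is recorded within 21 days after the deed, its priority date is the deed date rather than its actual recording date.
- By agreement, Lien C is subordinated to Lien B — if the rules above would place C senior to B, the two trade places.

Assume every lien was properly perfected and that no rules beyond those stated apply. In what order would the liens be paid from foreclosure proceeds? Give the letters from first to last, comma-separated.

E, F, B, D, A, C

Effective dates after the stated exceptions: A relates back to the deed date 2023-03-22.
E, as an ad valorem tax lien, has superpriority and ranks first.
Ordering the rest by effective date: F (2022-08-23), C (2022-12-22), D (2023-03-03), A (2023-03-22), B (2023-11-08).
C is senior to B before the subordination, so the two trade places.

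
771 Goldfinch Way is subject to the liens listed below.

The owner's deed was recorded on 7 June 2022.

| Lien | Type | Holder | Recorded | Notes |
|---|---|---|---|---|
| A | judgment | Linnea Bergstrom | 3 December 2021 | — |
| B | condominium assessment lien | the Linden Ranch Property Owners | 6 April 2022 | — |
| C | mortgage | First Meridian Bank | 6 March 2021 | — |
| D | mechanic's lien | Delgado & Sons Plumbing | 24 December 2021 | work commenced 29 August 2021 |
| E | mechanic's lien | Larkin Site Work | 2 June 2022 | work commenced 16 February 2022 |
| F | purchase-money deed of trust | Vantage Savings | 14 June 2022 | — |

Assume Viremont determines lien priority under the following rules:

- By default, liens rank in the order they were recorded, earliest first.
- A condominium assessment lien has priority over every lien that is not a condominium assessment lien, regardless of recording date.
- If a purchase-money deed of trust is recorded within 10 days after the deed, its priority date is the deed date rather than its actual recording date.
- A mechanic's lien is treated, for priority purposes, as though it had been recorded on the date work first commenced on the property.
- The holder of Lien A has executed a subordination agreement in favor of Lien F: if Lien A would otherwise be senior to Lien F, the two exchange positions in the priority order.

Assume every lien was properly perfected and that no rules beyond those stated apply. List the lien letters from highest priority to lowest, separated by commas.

Effective dates: D relates back to 29 August 2021 (work commenced); E relates back to 16 February 2022 (work commenced); F was recorded within the 10-day window, so its effective date is the deed date 7 June 2022.
As a condominium assessment lien, B is senior to every other lien.
Among the remaining liens, by effective date: C (6 March 2021), D (29 August 2021), A (3 December 2021), E (16 February 2022), F (7 June 2022).
The subordination applies — A was senior to F — so A and F swap.

B, C, D, F, E, A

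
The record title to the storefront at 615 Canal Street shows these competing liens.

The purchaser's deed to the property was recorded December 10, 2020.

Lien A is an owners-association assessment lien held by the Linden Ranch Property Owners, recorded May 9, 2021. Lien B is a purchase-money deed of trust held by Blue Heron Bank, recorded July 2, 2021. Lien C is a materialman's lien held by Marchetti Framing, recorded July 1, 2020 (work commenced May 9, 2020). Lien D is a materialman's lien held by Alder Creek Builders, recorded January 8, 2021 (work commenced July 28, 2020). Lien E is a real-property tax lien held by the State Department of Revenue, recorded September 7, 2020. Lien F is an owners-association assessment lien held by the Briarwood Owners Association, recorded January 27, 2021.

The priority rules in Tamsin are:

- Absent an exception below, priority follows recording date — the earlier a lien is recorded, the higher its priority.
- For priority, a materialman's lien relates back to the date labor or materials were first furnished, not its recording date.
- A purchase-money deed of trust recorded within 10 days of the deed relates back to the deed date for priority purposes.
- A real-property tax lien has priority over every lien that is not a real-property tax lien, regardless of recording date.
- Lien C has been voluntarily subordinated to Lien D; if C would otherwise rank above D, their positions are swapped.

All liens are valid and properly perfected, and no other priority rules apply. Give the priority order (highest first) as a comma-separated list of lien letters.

E, D, C, F, A, B

Effective dates after the stated exceptions: B missed the 10-day window (204 days after the deed), so its recording date stands; C is treated as recorded May 9, 2020, the work-commencement date; D relates back to July 28, 2020 (work commenced).
E is a real-property tax lien, so it outranks all other liens regardless of date.
Among the remaining liens, by effective date: C (May 9, 2020), D (July 28, 2020), F (January 27, 2021), A (May 9, 2021), B (July 2, 2021).
C would otherwise be senior to D, so under the subordination agreement C and D exchange positions.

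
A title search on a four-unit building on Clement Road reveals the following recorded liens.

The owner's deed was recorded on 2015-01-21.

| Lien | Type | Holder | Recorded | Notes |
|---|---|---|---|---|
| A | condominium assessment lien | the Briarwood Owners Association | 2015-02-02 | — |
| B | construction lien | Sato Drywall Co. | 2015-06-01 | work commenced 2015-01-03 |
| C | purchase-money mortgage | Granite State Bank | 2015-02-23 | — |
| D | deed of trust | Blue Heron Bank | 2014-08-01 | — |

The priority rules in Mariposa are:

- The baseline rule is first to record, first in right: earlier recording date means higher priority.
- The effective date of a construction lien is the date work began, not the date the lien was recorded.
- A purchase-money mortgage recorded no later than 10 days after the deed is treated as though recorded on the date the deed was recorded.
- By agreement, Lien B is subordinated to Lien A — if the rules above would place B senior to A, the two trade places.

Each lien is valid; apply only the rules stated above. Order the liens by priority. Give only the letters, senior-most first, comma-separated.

D, A, B, C

First, effective dates: B is treated as recorded 2015-01-03, the work-commencement date; C missed the 10-day window (33 days after the deed), so its recording date stands.
By effective date, earliest first: D (2014-08-01), B (2015-01-03), A (2015-02-02), C (2015-02-23).
Because B would otherwise rank above A, the subordination swaps them.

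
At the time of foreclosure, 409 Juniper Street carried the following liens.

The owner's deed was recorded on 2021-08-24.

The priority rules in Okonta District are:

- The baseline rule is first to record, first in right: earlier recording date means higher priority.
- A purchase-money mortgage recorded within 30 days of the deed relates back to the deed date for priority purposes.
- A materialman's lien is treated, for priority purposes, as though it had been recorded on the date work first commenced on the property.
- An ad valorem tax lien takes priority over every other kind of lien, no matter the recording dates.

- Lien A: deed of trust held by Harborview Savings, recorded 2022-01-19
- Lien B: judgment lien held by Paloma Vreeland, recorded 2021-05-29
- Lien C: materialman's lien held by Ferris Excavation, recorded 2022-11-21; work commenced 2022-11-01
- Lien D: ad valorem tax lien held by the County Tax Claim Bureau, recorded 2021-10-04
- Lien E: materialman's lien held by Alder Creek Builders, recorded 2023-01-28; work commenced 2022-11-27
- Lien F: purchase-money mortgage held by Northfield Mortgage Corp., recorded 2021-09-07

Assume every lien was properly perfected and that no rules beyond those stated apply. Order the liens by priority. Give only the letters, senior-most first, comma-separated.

Adjusting effective dates: C relates back to 2022-11-01 (work commenced); E relates back to 2022-11-27 (work commenced); F's effective date is the deed date, 2021-08-24.
D is an ad valorem tax lien, so it outranks all other liens regardless of date.
Among the remaining liens, by effective date: B (2021-05-29), F (2021-08-24), A (2022-01-19), C (2022-11-01), E (2022-11-27).

D, B, F, A, C, E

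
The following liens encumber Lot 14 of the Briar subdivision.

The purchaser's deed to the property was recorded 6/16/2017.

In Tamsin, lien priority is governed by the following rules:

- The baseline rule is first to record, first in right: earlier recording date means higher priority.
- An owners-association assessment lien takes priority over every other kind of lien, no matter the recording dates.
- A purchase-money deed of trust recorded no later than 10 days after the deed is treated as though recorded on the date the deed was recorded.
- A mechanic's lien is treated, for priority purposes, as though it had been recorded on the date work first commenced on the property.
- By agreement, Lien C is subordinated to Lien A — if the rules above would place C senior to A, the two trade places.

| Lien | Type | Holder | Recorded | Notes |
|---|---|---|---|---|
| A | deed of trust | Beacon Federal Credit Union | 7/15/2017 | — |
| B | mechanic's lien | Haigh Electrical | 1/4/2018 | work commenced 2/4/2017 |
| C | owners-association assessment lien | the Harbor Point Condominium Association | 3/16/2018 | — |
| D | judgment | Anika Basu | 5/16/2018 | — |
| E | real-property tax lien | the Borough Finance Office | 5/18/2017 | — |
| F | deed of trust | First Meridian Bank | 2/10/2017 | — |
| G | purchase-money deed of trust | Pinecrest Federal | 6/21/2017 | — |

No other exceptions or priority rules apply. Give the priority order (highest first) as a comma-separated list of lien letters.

A, B, F, E, G, C, D

First, effective dates: B relates back to 2/4/2017 (work commenced); G's effective date is the deed date, 6/16/2017.
C is an owners-association assessment lien, so it outranks all other liens regardless of date.
Remaining liens by effective date: B (2/4/2017), F (2/10/2017), E (5/18/2017), G (6/16/2017), A (7/15/2017), D (5/16/2018).
C is senior to A before the subordination, so the two trade places.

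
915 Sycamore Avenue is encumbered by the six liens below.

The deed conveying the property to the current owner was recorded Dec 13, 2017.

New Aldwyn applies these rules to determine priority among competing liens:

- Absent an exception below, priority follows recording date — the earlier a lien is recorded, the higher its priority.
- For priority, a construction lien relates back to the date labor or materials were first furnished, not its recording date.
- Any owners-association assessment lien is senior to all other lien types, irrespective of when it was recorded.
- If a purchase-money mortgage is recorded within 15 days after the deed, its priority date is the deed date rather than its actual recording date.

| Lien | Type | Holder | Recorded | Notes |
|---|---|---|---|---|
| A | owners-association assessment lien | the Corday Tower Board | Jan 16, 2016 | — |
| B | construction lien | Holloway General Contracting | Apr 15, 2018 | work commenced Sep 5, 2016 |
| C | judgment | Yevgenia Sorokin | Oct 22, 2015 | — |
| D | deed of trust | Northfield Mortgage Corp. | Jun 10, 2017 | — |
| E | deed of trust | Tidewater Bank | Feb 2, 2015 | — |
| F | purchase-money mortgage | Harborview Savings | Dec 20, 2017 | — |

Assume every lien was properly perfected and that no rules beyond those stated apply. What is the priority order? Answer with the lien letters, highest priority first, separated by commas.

Effective dates: B relates back to Sep 5, 2016 (work commenced); F relates back to the deed date Dec 13, 2017.
A is an owners-association assessment lien, so it outranks all other liens regardless of date.
Among the remaining liens, by effective date: E (Feb 2, 2015), C (Oct 22, 2015), B (Sep 5, 2016), D (Jun 10, 2017), F (Dec 13, 2017).

A, E, C, B, D, F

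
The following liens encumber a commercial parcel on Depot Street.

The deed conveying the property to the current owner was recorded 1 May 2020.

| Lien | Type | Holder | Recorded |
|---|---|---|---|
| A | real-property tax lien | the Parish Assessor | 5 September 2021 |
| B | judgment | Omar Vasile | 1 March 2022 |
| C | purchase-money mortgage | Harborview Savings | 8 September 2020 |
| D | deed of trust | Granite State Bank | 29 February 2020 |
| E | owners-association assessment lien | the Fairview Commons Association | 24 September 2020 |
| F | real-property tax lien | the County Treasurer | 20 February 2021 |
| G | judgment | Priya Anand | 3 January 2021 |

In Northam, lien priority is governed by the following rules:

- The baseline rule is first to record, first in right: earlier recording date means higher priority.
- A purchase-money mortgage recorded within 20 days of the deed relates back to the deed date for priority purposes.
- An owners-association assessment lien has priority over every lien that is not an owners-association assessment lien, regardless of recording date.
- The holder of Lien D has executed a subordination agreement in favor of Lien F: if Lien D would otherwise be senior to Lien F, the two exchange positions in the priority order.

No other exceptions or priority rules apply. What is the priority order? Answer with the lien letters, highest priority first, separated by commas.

First, effective dates: C was recorded 130 days after the deed — beyond 20 days — so no relation-back applies.
E is an owners-association assessment lien and takes priority over every other lien.
Remaining liens by effective date: D (29 February 2020), C (8 September 2020), G (3 January 2021), F (20 February 2021), A (5 September 2021), B (1 March 2022).
D would otherwise be senior to F, so under the subordination agreement D and F exchange positions.

E, F, C, G, D, A, B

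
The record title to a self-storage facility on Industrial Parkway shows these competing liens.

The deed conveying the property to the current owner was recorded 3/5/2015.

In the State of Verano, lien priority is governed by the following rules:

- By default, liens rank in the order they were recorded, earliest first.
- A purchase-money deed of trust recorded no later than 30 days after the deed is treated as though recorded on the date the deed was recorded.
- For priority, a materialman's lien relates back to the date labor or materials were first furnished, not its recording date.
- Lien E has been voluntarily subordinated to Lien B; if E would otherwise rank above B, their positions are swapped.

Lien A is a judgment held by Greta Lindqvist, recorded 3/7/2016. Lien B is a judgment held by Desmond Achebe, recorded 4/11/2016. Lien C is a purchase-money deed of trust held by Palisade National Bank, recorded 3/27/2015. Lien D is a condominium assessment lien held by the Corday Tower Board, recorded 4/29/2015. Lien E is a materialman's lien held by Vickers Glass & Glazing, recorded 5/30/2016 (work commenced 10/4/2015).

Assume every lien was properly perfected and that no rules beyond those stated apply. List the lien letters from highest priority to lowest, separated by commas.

Effective dates after the stated exceptions: C relates back to the deed date 3/5/2015; E's effective date is 10/4/2015, when work began.
Sorted by effective date: C (3/5/2015), D (4/29/2015), E (10/4/2015), A (3/7/2016), B (4/11/2016).
E would otherwise be senior to B, so under the subordination agreement E and B exchange positions.

C, D, B, A, E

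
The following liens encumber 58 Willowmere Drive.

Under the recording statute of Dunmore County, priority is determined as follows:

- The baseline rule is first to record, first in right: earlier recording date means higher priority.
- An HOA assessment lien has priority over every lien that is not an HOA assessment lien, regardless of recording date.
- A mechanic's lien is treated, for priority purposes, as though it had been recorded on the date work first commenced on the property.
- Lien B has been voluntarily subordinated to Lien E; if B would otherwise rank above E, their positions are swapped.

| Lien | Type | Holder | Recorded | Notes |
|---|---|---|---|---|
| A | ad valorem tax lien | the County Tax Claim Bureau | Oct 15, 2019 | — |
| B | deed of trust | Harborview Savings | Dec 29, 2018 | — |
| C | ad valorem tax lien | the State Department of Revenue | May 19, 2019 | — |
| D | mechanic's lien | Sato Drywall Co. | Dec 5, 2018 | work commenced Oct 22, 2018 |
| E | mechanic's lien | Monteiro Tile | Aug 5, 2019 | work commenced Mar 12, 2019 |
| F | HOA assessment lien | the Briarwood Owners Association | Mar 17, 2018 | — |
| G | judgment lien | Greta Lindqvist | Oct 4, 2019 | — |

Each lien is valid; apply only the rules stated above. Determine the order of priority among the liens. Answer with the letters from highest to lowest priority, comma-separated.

First, effective dates: D relates back to Oct 22, 2018 (work commenced); E relates back to Mar 12, 2019 (work commenced).
F, as an HOA assessment lien, has superpriority and ranks first.
Remaining liens by effective date: D (Oct 22, 2018), B (Dec 29, 2018), E (Mar 12, 2019), C (May 19, 2019), G (Oct 4, 2019), A (Oct 15, 2019).
B is senior to E before the subordination, so the two trade places.

F, D, E, B, C, G, A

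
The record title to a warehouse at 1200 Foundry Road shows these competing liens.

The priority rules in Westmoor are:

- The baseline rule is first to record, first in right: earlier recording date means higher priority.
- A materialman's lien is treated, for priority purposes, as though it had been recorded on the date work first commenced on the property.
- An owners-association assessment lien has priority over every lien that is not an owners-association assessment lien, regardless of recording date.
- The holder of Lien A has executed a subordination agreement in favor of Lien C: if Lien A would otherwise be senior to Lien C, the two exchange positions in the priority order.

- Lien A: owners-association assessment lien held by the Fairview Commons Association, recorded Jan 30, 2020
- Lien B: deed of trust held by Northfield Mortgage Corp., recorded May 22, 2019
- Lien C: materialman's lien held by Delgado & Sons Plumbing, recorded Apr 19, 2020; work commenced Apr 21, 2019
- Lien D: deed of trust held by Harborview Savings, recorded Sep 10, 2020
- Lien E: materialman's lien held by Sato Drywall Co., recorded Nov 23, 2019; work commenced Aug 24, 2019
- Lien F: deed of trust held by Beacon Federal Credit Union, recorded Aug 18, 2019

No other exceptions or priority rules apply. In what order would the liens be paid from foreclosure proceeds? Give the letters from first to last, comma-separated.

C, A, B, F, E, D

Effective dates after the stated exceptions: C is treated as recorded Apr 21, 2019, the work-commencement date; E is treated as recorded Aug 24, 2019, the work-commencement date.
A is an owners-association assessment lien, so it outranks all other liens regardless of date.
Ordering the rest by effective date: C (Apr 21, 2019), B (May 22, 2019), F (Aug 18, 2019), E (Aug 24, 2019), D (Sep 10, 2020).
Because A would otherwise rank above C, the subordination swaps them.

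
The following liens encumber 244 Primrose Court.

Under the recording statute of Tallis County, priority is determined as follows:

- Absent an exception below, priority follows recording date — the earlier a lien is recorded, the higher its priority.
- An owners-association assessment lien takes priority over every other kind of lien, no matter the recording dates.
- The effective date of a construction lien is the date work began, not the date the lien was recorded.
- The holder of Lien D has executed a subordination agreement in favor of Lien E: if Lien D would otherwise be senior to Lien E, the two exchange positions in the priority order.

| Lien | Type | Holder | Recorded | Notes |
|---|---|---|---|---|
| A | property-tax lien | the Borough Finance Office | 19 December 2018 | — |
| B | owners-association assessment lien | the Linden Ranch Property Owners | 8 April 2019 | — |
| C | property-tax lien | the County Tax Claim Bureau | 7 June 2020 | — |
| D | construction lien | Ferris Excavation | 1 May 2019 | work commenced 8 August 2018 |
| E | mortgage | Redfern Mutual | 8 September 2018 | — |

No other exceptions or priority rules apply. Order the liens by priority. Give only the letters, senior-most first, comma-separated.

First, effective dates: D is treated as recorded 8 August 2018, the work-commencement date.
B, as an owners-association assessment lien, has superpriority and ranks first.
Ordering the rest by effective date: D (8 August 2018), E (8 September 2018), A (19 December 2018), C (7 June 2020).
The subordination applies — D was senior to E — so D and E swap.

B, E, D, A, C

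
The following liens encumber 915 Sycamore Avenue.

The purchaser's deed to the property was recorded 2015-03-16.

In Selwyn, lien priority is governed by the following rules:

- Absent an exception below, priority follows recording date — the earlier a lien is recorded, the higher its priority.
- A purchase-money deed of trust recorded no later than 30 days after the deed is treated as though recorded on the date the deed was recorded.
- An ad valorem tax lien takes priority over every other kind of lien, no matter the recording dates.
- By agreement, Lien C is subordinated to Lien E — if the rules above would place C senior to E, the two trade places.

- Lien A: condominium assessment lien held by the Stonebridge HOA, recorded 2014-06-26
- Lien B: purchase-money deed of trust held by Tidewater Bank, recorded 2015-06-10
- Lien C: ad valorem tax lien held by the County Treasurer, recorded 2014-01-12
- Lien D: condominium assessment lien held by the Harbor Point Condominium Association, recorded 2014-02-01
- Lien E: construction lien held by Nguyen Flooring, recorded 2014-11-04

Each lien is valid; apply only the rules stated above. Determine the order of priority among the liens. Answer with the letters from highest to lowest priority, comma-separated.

Effective dates after the stated exceptions: B missed the 30-day window (86 days after the deed), so its recording date stands.
As an ad valorem tax lien, C is senior to every other lien.
Remaining liens by effective date: D (2014-02-01), A (2014-06-26), E (2014-11-04), B (2015-06-10).
C would otherwise be senior to E, so under the subordination agreement C and E exchange positions.

E, D, A, C, B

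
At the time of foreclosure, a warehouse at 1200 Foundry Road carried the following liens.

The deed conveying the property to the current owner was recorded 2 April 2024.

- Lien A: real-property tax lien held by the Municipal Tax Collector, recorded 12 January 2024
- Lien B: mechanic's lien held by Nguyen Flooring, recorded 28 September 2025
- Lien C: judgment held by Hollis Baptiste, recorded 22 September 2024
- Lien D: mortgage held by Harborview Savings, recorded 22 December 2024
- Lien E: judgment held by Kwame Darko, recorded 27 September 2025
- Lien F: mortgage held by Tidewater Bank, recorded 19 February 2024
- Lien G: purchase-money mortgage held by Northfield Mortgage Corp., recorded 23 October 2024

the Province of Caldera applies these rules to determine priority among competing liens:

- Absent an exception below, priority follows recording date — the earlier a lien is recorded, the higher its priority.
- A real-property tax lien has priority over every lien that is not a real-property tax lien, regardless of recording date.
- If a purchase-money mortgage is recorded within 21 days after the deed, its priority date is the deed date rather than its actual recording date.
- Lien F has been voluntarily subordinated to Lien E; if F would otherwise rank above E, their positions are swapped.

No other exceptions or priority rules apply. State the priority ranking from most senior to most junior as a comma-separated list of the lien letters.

Adjusting effective dates: G missed the 21-day window (204 days after the deed), so its recording date stands.
As a real-property tax lien, A is senior to every other lien.
Among the remaining liens, by effective date: F (19 February 2024), C (22 September 2024), G (23 October 2024), D (22 December 2024), E (27 September 2025), B (28 September 2025).
Because F would otherwise rank above E, the subordination swaps them.

A, E, C, G, D, F, B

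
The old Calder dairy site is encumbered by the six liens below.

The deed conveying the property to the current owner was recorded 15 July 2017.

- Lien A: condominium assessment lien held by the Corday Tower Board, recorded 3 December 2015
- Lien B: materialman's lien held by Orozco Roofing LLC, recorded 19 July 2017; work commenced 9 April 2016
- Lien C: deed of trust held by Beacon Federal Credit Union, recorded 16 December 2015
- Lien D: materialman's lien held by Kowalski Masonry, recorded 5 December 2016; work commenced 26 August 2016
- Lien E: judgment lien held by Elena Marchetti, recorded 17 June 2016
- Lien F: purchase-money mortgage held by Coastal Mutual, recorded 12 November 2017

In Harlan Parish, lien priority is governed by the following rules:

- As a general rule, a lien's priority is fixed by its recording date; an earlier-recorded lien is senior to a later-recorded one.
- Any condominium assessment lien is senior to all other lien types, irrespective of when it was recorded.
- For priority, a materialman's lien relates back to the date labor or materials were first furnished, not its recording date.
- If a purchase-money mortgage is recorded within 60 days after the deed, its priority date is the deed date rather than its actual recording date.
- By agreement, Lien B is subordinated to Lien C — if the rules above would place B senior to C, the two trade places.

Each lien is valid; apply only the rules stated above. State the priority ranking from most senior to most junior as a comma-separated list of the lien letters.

First, effective dates: B's effective date is 9 April 2016, when work began; D is treated as recorded 26 August 2016, the work-commencement date; F was recorded 120 days after the deed, outside the 60-day window, so it keeps its recording date.
As a condominium assessment lien, A is senior to every other lien.
Remaining liens by effective date: C (16 December 2015), B (9 April 2016), E (17 June 2016), D (26 August 2016), F (12 November 2017).
B already ranks below C; the subordination has no effect.

A, C, B, E, D, F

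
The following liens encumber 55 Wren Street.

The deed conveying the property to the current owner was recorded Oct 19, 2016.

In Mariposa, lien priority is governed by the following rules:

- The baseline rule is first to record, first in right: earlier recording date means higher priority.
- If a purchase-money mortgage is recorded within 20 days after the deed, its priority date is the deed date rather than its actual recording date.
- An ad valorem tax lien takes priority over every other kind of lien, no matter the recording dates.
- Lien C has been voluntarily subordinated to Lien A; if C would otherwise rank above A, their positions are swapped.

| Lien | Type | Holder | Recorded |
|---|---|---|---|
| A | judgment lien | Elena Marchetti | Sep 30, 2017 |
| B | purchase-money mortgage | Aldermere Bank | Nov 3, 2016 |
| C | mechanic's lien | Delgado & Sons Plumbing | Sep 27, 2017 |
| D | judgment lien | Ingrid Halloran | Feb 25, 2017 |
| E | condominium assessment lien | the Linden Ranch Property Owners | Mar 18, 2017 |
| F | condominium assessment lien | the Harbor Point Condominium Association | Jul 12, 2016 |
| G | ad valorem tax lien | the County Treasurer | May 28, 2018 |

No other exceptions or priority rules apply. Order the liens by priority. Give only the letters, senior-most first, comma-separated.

Adjusting effective dates: B was recorded within the 20-day window, so its effective date is the deed date Oct 19, 2016.
As an ad valorem tax lien, G is senior to every other lien.
Ordering the rest by effective date: F (Jul 12, 2016), B (Oct 19, 2016), D (Feb 25, 2017), E (Mar 18, 2017), C (Sep 27, 2017), A (Sep 30, 2017).
Because C would otherwise rank above A, the subordination swaps them.

G, F, B, D, E, A, C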